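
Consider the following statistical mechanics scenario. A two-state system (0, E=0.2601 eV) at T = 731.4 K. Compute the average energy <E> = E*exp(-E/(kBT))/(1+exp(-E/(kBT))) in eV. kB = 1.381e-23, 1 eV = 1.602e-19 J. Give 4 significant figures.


Step 1: beta*E = 0.2601*1.602e-19/(1.381e-23*731.4) = 4.125
Step 2: exp(-beta*E) = 0.01616
Step 3: <E> = 0.2601*0.01616/(1+0.01616) = 0.004136 eV

0.004136


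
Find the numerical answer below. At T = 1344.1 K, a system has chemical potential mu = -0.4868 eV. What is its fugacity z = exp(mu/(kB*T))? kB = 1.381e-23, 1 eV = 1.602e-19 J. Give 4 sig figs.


Step 1: Convert mu to Joules: -0.4868*1.602e-19 = -7.799e-20 J
Step 2: kB*T = 1.381e-23*1344.1 = 1.856e-20 J
Step 3: mu/(kB*T) = -4.201
Step 4: z = exp(-4.201) = 0.01498

0.01498


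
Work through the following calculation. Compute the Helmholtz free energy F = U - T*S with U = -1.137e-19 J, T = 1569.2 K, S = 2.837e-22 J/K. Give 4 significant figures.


Step 1: T*S = 1569.2 * 2.837e-22 = 4.452e-19 J
Step 2: F = U - T*S = -1.137e-19 - 4.452e-19
Step 3: F = -5.589e-19 J

-5.589e-19


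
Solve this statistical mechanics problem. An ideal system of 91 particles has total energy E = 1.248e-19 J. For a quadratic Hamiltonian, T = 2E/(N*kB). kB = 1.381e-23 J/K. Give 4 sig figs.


Step 1: Numerator = 2*E = 2*1.248e-19 = 2.496e-19 J
Step 2: Denominator = N*kB = 91*1.381e-23 = 1.257e-21
Step 3: T = 2.496e-19 / 1.257e-21 = 198.6 K

198.6


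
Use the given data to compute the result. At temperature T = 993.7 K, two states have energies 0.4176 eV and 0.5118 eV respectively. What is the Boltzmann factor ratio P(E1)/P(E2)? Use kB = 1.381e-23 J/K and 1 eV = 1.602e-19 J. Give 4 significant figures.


Step 1: Compute energy difference dE = E1 - E2 = 0.4176 - 0.5118 = -0.0942 eV
Step 2: Convert to Joules: dE_J = -0.0942 * 1.602e-19 = -1.509e-20 J
Step 3: Compute exponent = -dE_J / (kB * T) = -(-1.509e-20) / (1.381e-23 * 993.7) = 1.1
Step 4: P(E1)/P(E2) = exp(1.1) = 3.003

3.003


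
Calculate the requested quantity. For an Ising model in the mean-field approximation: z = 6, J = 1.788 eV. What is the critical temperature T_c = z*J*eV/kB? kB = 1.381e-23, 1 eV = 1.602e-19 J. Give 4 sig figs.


Step 1: z*J = 6*1.788 = 10.73 eV
Step 2: Convert to Joules: 10.73*1.602e-19 = 1.719e-18 J
Step 3: T_c = 1.719e-18 / 1.381e-23 = 1.244e+05 K

1.244e+05


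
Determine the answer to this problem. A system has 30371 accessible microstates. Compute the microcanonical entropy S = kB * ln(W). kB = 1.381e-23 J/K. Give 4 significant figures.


Step 1: ln(W) = ln(30371) = 10.32
Step 2: S = kB * ln(W) = 1.381e-23 * 10.32
Step 3: S = 1.425e-22 J/K

1.425e-22


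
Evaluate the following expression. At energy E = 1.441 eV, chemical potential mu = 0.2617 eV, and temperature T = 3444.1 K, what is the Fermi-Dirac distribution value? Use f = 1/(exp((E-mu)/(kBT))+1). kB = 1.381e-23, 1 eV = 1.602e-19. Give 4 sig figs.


Step 1: (E - mu) = 1.441 - 0.2617 = 1.179 eV
Step 2: Convert: (E-mu)*eV = 1.889e-19 J
Step 3: x = (E-mu)*eV/(kB*T) = 3.972
Step 4: f = 1/(exp(3.972)+1) = 0.01849

0.01849


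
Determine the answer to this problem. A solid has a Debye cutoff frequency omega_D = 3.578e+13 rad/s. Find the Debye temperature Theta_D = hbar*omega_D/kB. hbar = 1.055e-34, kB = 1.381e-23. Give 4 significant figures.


Step 1: hbar*omega_D = 1.055e-34 * 3.578e+13 = 3.775e-21 J
Step 2: Theta_D = 3.775e-21 / 1.381e-23
Step 3: Theta_D = 273.3 K

273.3


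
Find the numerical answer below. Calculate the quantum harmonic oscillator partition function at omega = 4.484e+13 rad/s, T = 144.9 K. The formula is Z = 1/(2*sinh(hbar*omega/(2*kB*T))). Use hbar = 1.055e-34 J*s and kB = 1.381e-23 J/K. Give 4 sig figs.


Step 1: Compute x = hbar*omega/(kB*T) = 1.055e-34*4.484e+13/(1.381e-23*144.9) = 2.364
Step 2: x/2 = 1.182
Step 3: sinh(x/2) = 1.477
Step 4: Z = 1/(2*1.477) = 0.3385

0.3385


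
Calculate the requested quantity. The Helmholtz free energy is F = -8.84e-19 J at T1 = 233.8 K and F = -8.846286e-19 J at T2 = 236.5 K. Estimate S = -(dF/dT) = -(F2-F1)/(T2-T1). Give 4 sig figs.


Step 1: dF = F2 - F1 = -8.846286e-19 - (-8.84e-19) = -6.286e-22 J
Step 2: dT = T2 - T1 = 236.5 - 233.8 = 2.7 K
Step 3: S = -dF/dT = -(-6.286e-22)/2.7 = 2.328e-22 J/K

2.328e-22


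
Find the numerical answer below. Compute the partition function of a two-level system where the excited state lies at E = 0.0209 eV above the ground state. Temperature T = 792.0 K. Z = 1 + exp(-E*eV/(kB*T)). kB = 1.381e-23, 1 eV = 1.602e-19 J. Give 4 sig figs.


Step 1: Compute beta*E = E*eV/(kB*T) = 0.0209*1.602e-19/(1.381e-23*792.0) = 0.3061
Step 2: exp(-beta*E) = exp(-0.3061) = 0.7363
Step 3: Z = 1 + 0.7363 = 1.736

1.736


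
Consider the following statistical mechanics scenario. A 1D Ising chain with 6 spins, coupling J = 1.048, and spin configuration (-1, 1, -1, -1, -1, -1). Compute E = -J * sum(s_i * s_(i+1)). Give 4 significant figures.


Step 1: Nearest-neighbor products: -1, -1, 1, 1, 1
Step 2: Sum of products = 1
Step 3: E = -1.048 * 1 = -1.048

-1.048


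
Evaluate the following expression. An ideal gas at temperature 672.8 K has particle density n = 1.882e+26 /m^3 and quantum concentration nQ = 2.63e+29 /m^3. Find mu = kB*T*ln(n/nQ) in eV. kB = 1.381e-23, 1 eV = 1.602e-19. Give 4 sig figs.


Step 1: n/nQ = 1.882e+26/2.63e+29 = 0.0007156
Step 2: ln(n/nQ) = -7.242
Step 3: mu = kB*T*ln(n/nQ) = 9.291e-21*-7.242 = -6.729e-20 J
Step 4: Convert to eV: -6.729e-20/1.602e-19 = -0.42 eV

-0.42


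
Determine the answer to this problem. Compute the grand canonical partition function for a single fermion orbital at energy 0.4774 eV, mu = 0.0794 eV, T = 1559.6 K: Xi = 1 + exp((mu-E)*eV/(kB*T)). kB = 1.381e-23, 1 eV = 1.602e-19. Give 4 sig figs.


Step 1: (mu - E) = 0.0794 - 0.4774 = -0.398 eV
Step 2: x = (mu-E)*eV/(kB*T) = -0.398*1.602e-19/(1.381e-23*1559.6) = -2.96
Step 3: exp(x) = 0.0518
Step 4: Xi = 1 + 0.0518 = 1.052

1.052


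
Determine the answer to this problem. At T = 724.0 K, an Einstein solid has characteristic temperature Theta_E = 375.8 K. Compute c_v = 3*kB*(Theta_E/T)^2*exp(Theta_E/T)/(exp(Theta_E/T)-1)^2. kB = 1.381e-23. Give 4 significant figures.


Step 1: x = Theta_E/T = 375.8/724.0 = 0.5191
Step 2: x^2 = 0.2694
Step 3: exp(x) = 1.68
Step 4: c_v = 3*1.381e-23*0.2694*1.68/(1.68-1)^2 = 4.051e-23

4.051e-23


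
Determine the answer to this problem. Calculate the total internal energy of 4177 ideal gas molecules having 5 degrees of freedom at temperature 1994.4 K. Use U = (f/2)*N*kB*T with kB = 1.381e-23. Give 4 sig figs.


Step 1: f/2 = 5/2 = 2.5
Step 2: N*kB*T = 4177*1.381e-23*1994.4 = 1.15e-16
Step 3: U = 2.5 * 1.15e-16 = 2.876e-16 J

2.876e-16


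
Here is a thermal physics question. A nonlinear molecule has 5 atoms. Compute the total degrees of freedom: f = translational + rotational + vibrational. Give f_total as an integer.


Step 1: Translational DOF = 3
Step 2: Rotational DOF (nonlinear) = 3
Step 3: Vibrational DOF = 3*5 - 6 = 9
Step 4: Total = 3 + 3 + 9 = 15

15


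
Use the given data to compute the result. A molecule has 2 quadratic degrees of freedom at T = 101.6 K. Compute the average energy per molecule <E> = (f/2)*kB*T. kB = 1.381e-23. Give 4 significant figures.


Step 1: f/2 = 2/2 = 1
Step 2: kB*T = 1.381e-23 * 101.6 = 1.403e-21
Step 3: <E> = 1 * 1.403e-21 = 1.403e-21 J

1.403e-21


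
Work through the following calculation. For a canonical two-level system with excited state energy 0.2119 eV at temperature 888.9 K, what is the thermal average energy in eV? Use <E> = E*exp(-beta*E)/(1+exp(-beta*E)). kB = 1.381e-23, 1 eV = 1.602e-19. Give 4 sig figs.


Step 1: beta*E = 0.2119*1.602e-19/(1.381e-23*888.9) = 2.765
Step 2: exp(-beta*E) = 0.06296
Step 3: <E> = 0.2119*0.06296/(1+0.06296) = 0.01255 eV

0.01255


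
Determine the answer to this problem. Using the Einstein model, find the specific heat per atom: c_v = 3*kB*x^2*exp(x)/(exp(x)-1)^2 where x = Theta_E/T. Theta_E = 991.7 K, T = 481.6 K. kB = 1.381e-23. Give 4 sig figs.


Step 1: x = Theta_E/T = 991.7/481.6 = 2.059
Step 2: x^2 = 4.24
Step 3: exp(x) = 7.84
Step 4: c_v = 3*1.381e-23*4.24*7.84/(7.84-1)^2 = 2.944e-23

2.944e-23


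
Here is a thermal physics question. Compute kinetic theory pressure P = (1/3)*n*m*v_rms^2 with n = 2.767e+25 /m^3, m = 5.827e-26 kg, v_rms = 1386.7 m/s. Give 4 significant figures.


Step 1: v_rms^2 = 1386.7^2 = 1.923e+06
Step 2: n*m = 2.767e+25*5.827e-26 = 1.612
Step 3: P = (1/3)*1.612*1.923e+06 = 1.033e+06 Pa

1.033e+06


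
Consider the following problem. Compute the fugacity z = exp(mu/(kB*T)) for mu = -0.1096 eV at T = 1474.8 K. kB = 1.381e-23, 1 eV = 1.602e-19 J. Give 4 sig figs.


Step 1: Convert mu to Joules: -0.1096*1.602e-19 = -1.756e-20 J
Step 2: kB*T = 1.381e-23*1474.8 = 2.037e-20 J
Step 3: mu/(kB*T) = -0.8621
Step 4: z = exp(-0.8621) = 0.4223

0.4223


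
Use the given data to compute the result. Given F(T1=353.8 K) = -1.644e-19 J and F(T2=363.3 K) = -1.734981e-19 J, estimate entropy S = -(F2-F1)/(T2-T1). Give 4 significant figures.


Step 1: dF = F2 - F1 = -1.734981e-19 - (-1.644e-19) = -9.0981e-21 J
Step 2: dT = T2 - T1 = 363.3 - 353.8 = 9.5 K
Step 3: S = -dF/dT = -(-9.0981e-21)/9.5 = 9.577e-22 J/K

9.577e-22


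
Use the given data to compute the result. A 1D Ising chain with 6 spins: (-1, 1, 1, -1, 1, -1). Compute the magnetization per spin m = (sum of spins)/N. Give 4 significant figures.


Step 1: Count up spins (+1): 3, down spins (-1): 3
Step 2: Total magnetization M = 3 - 3 = 0
Step 3: m = M/N = 0/6 = 0

0


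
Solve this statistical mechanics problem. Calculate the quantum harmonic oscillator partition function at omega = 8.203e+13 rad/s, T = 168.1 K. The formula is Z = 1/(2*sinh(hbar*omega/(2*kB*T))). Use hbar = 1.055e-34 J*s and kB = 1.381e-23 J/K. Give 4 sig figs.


Step 1: Compute x = hbar*omega/(kB*T) = 1.055e-34*8.203e+13/(1.381e-23*168.1) = 3.728
Step 2: x/2 = 1.864
Step 3: sinh(x/2) = 3.147
Step 4: Z = 1/(2*3.147) = 0.1589

0.1589


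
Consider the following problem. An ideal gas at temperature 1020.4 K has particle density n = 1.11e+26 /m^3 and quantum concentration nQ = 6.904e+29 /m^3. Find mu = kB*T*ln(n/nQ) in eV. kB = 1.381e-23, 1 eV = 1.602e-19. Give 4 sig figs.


Step 1: n/nQ = 1.11e+26/6.904e+29 = 0.0001608
Step 2: ln(n/nQ) = -8.735
Step 3: mu = kB*T*ln(n/nQ) = 1.409e-20*-8.735 = -1.231e-19 J
Step 4: Convert to eV: -1.231e-19/1.602e-19 = -0.7684 eV

-0.7684


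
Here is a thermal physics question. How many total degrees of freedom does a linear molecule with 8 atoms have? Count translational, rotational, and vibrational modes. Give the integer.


Step 1: Translational DOF = 3
Step 2: Rotational DOF (linear) = 2
Step 3: Vibrational DOF = 3*8 - 5 = 19
Step 4: Total = 3 + 2 + 19 = 24

24


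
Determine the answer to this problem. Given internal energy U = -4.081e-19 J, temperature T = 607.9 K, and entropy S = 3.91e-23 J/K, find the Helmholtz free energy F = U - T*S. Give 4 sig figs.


Step 1: T*S = 607.9 * 3.91e-23 = 2.377e-20 J
Step 2: F = U - T*S = -4.081e-19 - 2.377e-20
Step 3: F = -4.319e-19 J

-4.319e-19


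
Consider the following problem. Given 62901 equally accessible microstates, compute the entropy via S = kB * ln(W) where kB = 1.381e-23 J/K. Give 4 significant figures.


Step 1: ln(W) = ln(62901) = 11.05
Step 2: S = kB * ln(W) = 1.381e-23 * 11.05
Step 3: S = 1.526e-22 J/K

1.526e-22


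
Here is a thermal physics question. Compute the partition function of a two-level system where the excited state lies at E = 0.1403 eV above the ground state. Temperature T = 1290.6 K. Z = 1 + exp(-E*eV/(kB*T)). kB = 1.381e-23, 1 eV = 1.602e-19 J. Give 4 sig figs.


Step 1: Compute beta*E = E*eV/(kB*T) = 0.1403*1.602e-19/(1.381e-23*1290.6) = 1.261
Step 2: exp(-beta*E) = exp(-1.261) = 0.2834
Step 3: Z = 1 + 0.2834 = 1.283

1.283


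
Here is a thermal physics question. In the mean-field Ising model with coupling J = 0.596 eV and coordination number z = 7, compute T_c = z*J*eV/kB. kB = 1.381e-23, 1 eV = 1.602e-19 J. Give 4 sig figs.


Step 1: z*J = 7*0.596 = 4.172 eV
Step 2: Convert to Joules: 4.172*1.602e-19 = 6.684e-19 J
Step 3: T_c = 6.684e-19 / 1.381e-23 = 4.84e+04 K

4.84e+04


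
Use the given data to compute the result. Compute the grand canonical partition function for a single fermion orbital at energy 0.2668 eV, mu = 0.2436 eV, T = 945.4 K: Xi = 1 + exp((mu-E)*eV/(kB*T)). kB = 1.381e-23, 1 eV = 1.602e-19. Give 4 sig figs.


Step 1: (mu - E) = 0.2436 - 0.2668 = -0.0232 eV
Step 2: x = (mu-E)*eV/(kB*T) = -0.0232*1.602e-19/(1.381e-23*945.4) = -0.2847
Step 3: exp(x) = 0.7523
Step 4: Xi = 1 + 0.7523 = 1.752

1.752


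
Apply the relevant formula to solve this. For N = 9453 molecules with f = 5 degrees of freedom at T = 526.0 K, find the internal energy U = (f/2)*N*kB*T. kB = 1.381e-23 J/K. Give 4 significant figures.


Step 1: f/2 = 5/2 = 2.5
Step 2: N*kB*T = 9453*1.381e-23*526.0 = 6.867e-17
Step 3: U = 2.5 * 6.867e-17 = 1.717e-16 J

1.717e-16


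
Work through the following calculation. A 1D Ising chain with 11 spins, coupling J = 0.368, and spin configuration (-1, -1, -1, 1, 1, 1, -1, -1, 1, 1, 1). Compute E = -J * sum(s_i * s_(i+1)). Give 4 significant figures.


Step 1: Nearest-neighbor products: 1, 1, -1, 1, 1, -1, 1, -1, 1, 1
Step 2: Sum of products = 4
Step 3: E = -0.368 * 4 = -1.472

-1.472


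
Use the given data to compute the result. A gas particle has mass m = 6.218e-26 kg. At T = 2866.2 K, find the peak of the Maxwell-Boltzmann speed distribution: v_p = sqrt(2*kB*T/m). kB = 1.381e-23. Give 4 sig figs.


Step 1: Numerator = 2*kB*T = 2*1.381e-23*2866.2 = 7.916e-20
Step 2: Ratio = 7.916e-20 / 6.218e-26 = 1.273e+06
Step 3: v_p = sqrt(1.273e+06) = 1128 m/s

1128


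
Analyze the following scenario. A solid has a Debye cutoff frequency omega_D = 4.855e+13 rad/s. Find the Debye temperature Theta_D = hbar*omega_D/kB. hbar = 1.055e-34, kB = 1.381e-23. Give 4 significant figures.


Step 1: hbar*omega_D = 1.055e-34 * 4.855e+13 = 5.122e-21 J
Step 2: Theta_D = 5.122e-21 / 1.381e-23
Step 3: Theta_D = 370.9 K

370.9


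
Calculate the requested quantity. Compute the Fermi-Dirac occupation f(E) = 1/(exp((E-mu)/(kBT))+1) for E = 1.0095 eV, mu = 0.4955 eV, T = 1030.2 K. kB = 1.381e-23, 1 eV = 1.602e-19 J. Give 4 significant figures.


Step 1: (E - mu) = 1.0095 - 0.4955 = 0.514 eV
Step 2: Convert: (E-mu)*eV = 8.234e-20 J
Step 3: x = (E-mu)*eV/(kB*T) = 5.788
Step 4: f = 1/(exp(5.788)+1) = 0.003055

0.003055


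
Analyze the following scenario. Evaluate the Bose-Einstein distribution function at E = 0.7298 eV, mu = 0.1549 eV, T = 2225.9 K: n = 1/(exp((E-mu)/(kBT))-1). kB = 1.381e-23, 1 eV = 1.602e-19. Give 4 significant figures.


Step 1: (E - mu) = 0.5749 eV
Step 2: x = (E-mu)*eV/(kB*T) = 0.5749*1.602e-19/(1.381e-23*2225.9) = 2.996
Step 3: exp(x) = 20.01
Step 4: n = 1/(exp(x)-1) = 0.05261

0.05261


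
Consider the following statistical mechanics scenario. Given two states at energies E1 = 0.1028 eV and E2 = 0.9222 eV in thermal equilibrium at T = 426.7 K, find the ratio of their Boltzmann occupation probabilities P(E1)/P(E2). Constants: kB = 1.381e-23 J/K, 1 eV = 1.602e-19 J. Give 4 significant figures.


Step 1: Compute energy difference dE = E1 - E2 = 0.1028 - 0.9222 = -0.8194 eV
Step 2: Convert to Joules: dE_J = -0.8194 * 1.602e-19 = -1.313e-19 J
Step 3: Compute exponent = -dE_J / (kB * T) = -(-1.313e-19) / (1.381e-23 * 426.7) = 22.28
Step 4: P(E1)/P(E2) = exp(22.28) = 4.726e+09

4.726e+09


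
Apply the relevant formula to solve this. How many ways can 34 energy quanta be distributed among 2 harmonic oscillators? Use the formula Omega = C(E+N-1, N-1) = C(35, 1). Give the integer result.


Step 1: Use binomial coefficient C(35, 1)
Step 2: Numerator = 35! / 34!
Step 3: Denominator = 1!
Step 4: Omega = 35

35


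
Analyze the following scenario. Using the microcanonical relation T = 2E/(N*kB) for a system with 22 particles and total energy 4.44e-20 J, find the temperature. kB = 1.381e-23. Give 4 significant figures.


Step 1: Numerator = 2*E = 2*4.44e-20 = 8.88e-20 J
Step 2: Denominator = N*kB = 22*1.381e-23 = 3.038e-22
Step 3: T = 8.88e-20 / 3.038e-22 = 292.3 K

292.3


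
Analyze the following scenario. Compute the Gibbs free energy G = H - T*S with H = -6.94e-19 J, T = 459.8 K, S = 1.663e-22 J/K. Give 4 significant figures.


Step 1: T*S = 459.8 * 1.663e-22 = 7.646e-20 J
Step 2: G = H - T*S = -6.94e-19 - 7.646e-20
Step 3: G = -7.705e-19 J

-7.705e-19


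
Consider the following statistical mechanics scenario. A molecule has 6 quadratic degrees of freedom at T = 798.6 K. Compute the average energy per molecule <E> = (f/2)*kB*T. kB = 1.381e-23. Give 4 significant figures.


Step 1: f/2 = 6/2 = 3
Step 2: kB*T = 1.381e-23 * 798.6 = 1.103e-20
Step 3: <E> = 3 * 1.103e-20 = 3.309e-20 J

3.309e-20


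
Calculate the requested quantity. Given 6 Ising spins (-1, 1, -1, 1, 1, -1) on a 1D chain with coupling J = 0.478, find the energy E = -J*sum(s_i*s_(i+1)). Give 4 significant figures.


Step 1: Nearest-neighbor products: -1, -1, -1, 1, -1
Step 2: Sum of products = -3
Step 3: E = -0.478 * -3 = 1.434

1.434


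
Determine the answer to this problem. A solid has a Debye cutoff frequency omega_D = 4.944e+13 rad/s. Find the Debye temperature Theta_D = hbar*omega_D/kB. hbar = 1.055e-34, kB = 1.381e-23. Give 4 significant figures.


Step 1: hbar*omega_D = 1.055e-34 * 4.944e+13 = 5.216e-21 J
Step 2: Theta_D = 5.216e-21 / 1.381e-23
Step 3: Theta_D = 377.7 K

377.7


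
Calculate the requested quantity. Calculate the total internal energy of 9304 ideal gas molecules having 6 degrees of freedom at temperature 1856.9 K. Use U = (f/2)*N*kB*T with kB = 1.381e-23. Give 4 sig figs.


Step 1: f/2 = 6/2 = 3.0
Step 2: N*kB*T = 9304*1.381e-23*1856.9 = 2.386e-16
Step 3: U = 3.0 * 2.386e-16 = 7.158e-16 J

7.158e-16


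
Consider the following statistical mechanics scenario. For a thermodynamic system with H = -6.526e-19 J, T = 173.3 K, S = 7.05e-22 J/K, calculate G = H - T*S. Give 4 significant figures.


Step 1: T*S = 173.3 * 7.05e-22 = 1.222e-19 J
Step 2: G = H - T*S = -6.526e-19 - 1.222e-19
Step 3: G = -7.748e-19 J

-7.748e-19


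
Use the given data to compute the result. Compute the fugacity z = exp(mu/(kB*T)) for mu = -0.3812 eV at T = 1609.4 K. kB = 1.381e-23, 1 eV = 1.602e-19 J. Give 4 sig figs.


Step 1: Convert mu to Joules: -0.3812*1.602e-19 = -6.107e-20 J
Step 2: kB*T = 1.381e-23*1609.4 = 2.223e-20 J
Step 3: mu/(kB*T) = -2.748
Step 4: z = exp(-2.748) = 0.06408

0.06408


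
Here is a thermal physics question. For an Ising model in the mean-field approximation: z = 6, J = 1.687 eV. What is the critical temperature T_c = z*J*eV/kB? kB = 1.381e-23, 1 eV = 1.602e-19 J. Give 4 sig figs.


Step 1: z*J = 6*1.687 = 10.12 eV
Step 2: Convert to Joules: 10.12*1.602e-19 = 1.622e-18 J
Step 3: T_c = 1.622e-18 / 1.381e-23 = 1.174e+05 K

1.174e+05


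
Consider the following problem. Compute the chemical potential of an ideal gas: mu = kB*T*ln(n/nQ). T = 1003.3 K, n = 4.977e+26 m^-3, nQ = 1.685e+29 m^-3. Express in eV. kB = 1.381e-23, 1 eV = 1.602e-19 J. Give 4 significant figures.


Step 1: n/nQ = 4.977e+26/1.685e+29 = 0.002954
Step 2: ln(n/nQ) = -5.825
Step 3: mu = kB*T*ln(n/nQ) = 1.386e-20*-5.825 = -8.07e-20 J
Step 4: Convert to eV: -8.07e-20/1.602e-19 = -0.5038 eV

-0.5038


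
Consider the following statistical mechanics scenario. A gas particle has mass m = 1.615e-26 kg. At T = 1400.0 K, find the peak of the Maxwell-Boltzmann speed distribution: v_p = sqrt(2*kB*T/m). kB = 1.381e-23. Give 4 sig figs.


Step 1: Numerator = 2*kB*T = 2*1.381e-23*1400.0 = 3.867e-20
Step 2: Ratio = 3.867e-20 / 1.615e-26 = 2.394e+06
Step 3: v_p = sqrt(2.394e+06) = 1547 m/s

1547


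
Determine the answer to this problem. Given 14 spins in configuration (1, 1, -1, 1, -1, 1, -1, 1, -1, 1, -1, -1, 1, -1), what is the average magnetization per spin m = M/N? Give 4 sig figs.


Step 1: Count up spins (+1): 7, down spins (-1): 7
Step 2: Total magnetization M = 7 - 7 = 0
Step 3: m = M/N = 0/14 = 0

0


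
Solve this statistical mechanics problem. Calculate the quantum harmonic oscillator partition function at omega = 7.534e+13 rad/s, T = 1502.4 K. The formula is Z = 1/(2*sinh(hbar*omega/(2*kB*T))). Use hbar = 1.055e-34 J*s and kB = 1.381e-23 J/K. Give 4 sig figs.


Step 1: Compute x = hbar*omega/(kB*T) = 1.055e-34*7.534e+13/(1.381e-23*1502.4) = 0.3831
Step 2: x/2 = 0.1915
Step 3: sinh(x/2) = 0.1927
Step 4: Z = 1/(2*0.1927) = 2.594

2.594


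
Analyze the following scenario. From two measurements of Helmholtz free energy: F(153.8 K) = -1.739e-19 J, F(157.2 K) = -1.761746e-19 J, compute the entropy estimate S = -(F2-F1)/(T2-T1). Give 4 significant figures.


Step 1: dF = F2 - F1 = -1.761746e-19 - (-1.739e-19) = -2.2746e-21 J
Step 2: dT = T2 - T1 = 157.2 - 153.8 = 3.4 K
Step 3: S = -dF/dT = -(-2.2746e-21)/3.4 = 6.69e-22 J/K

6.69e-22


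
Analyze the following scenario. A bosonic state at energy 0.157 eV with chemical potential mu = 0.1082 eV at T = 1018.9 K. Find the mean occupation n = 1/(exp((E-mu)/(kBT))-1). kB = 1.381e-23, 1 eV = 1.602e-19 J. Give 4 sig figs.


Step 1: (E - mu) = 0.0488 eV
Step 2: x = (E-mu)*eV/(kB*T) = 0.0488*1.602e-19/(1.381e-23*1018.9) = 0.5556
Step 3: exp(x) = 1.743
Step 4: n = 1/(exp(x)-1) = 1.346

1.346


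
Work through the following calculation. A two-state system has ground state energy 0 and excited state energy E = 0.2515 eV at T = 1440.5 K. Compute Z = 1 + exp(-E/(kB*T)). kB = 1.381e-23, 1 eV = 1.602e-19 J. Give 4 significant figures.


Step 1: Compute beta*E = E*eV/(kB*T) = 0.2515*1.602e-19/(1.381e-23*1440.5) = 2.025
Step 2: exp(-beta*E) = exp(-2.025) = 0.132
Step 3: Z = 1 + 0.132 = 1.132

1.132


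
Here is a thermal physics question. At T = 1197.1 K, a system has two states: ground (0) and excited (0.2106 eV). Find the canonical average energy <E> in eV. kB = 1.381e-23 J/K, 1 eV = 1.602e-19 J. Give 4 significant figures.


Step 1: beta*E = 0.2106*1.602e-19/(1.381e-23*1197.1) = 2.041
Step 2: exp(-beta*E) = 0.1299
Step 3: <E> = 0.2106*0.1299/(1+0.1299) = 0.02422 eV

0.02422


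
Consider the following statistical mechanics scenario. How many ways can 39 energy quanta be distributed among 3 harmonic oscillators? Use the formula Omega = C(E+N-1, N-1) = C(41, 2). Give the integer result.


Step 1: Use binomial coefficient C(41, 2)
Step 2: Numerator = 41! / 39!
Step 3: Denominator = 2!
Step 4: Omega = 820

820


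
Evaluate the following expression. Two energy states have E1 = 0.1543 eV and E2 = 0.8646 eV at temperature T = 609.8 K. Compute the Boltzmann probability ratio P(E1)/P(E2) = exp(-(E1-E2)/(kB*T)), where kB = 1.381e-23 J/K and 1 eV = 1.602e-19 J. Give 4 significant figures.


Step 1: Compute energy difference dE = E1 - E2 = 0.1543 - 0.8646 = -0.7103 eV
Step 2: Convert to Joules: dE_J = -0.7103 * 1.602e-19 = -1.138e-19 J
Step 3: Compute exponent = -dE_J / (kB * T) = -(-1.138e-19) / (1.381e-23 * 609.8) = 13.51
Step 4: P(E1)/P(E2) = exp(13.51) = 7.383e+05

7.383e+05


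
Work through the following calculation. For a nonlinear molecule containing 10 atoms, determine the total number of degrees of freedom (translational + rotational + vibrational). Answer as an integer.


Step 1: Translational DOF = 3
Step 2: Rotational DOF (nonlinear) = 3
Step 3: Vibrational DOF = 3*10 - 6 = 24
Step 4: Total = 3 + 3 + 24 = 30

30


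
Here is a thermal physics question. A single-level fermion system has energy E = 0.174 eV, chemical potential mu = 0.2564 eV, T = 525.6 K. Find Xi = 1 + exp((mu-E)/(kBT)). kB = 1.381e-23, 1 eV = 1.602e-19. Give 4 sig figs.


Step 1: (mu - E) = 0.2564 - 0.174 = 0.0824 eV
Step 2: x = (mu-E)*eV/(kB*T) = 0.0824*1.602e-19/(1.381e-23*525.6) = 1.819
Step 3: exp(x) = 6.163
Step 4: Xi = 1 + 6.163 = 7.163

7.163


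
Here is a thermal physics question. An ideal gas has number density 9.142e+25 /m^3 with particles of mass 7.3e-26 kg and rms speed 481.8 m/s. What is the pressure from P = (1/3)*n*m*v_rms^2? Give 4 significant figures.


Step 1: v_rms^2 = 481.8^2 = 2.321e+05
Step 2: n*m = 9.142e+25*7.3e-26 = 6.674
Step 3: P = (1/3)*6.674*2.321e+05 = 5.164e+05 Pa

5.164e+05


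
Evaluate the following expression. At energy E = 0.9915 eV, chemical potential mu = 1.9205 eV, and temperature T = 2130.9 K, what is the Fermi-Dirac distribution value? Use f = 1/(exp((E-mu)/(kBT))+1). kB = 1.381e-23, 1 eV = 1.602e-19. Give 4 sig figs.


Step 1: (E - mu) = 0.9915 - 1.9205 = -0.929 eV
Step 2: Convert: (E-mu)*eV = -1.488e-19 J
Step 3: x = (E-mu)*eV/(kB*T) = -5.057
Step 4: f = 1/(exp(-5.057)+1) = 0.9937

0.9937


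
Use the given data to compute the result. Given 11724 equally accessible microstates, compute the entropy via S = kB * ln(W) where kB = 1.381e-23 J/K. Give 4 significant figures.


Step 1: ln(W) = ln(11724) = 9.369
Step 2: S = kB * ln(W) = 1.381e-23 * 9.369
Step 3: S = 1.294e-22 J/K

1.294e-22


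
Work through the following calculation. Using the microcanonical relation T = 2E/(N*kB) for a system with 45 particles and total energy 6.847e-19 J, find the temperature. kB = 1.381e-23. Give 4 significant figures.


Step 1: Numerator = 2*E = 2*6.847e-19 = 1.369e-18 J
Step 2: Denominator = N*kB = 45*1.381e-23 = 6.215e-22
Step 3: T = 1.369e-18 / 6.215e-22 = 2204 K

2204


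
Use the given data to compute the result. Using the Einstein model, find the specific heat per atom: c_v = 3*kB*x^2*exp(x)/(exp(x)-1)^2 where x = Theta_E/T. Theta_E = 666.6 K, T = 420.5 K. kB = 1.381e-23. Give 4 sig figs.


Step 1: x = Theta_E/T = 666.6/420.5 = 1.585
Step 2: x^2 = 2.513
Step 3: exp(x) = 4.881
Step 4: c_v = 3*1.381e-23*2.513*4.881/(4.881-1)^2 = 3.374e-23

3.374e-23


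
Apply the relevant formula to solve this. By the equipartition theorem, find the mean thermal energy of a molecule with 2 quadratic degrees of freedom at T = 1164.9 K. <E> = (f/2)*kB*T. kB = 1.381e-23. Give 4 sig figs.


Step 1: f/2 = 2/2 = 1
Step 2: kB*T = 1.381e-23 * 1164.9 = 1.609e-20
Step 3: <E> = 1 * 1.609e-20 = 1.609e-20 J

1.609e-20


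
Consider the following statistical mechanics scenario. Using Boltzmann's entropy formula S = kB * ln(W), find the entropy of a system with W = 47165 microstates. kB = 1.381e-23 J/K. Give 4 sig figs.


Step 1: ln(W) = ln(47165) = 10.76
Step 2: S = kB * ln(W) = 1.381e-23 * 10.76
Step 3: S = 1.486e-22 J/K

1.486e-22


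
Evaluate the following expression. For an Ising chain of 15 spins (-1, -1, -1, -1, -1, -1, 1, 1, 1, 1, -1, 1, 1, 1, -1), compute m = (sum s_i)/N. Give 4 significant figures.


Step 1: Count up spins (+1): 7, down spins (-1): 8
Step 2: Total magnetization M = 7 - 8 = -1
Step 3: m = M/N = -1/15 = -0.06667

-0.06667


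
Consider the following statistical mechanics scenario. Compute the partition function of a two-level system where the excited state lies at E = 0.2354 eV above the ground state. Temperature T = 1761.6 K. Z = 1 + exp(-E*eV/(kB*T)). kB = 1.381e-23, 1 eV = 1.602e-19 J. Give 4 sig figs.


Step 1: Compute beta*E = E*eV/(kB*T) = 0.2354*1.602e-19/(1.381e-23*1761.6) = 1.55
Step 2: exp(-beta*E) = exp(-1.55) = 0.2122
Step 3: Z = 1 + 0.2122 = 1.212

1.212


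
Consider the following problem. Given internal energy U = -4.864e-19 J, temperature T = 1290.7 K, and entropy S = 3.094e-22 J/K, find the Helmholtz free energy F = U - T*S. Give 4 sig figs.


Step 1: T*S = 1290.7 * 3.094e-22 = 3.993e-19 J
Step 2: F = U - T*S = -4.864e-19 - 3.993e-19
Step 3: F = -8.857e-19 J

-8.857e-19


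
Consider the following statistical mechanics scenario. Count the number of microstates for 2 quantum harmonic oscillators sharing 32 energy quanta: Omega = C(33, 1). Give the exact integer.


Step 1: Use binomial coefficient C(33, 1)
Step 2: Numerator = 33! / 32!
Step 3: Denominator = 1!
Step 4: Omega = 33

33


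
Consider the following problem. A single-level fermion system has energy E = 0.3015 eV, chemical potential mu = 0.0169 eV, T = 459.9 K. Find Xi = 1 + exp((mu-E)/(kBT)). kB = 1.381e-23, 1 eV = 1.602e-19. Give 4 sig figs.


Step 1: (mu - E) = 0.0169 - 0.3015 = -0.2846 eV
Step 2: x = (mu-E)*eV/(kB*T) = -0.2846*1.602e-19/(1.381e-23*459.9) = -7.179
Step 3: exp(x) = 0.0007627
Step 4: Xi = 1 + 0.0007627 = 1.001

1.001


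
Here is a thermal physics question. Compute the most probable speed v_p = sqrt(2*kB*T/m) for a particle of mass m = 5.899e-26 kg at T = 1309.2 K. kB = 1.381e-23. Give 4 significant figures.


Step 1: Numerator = 2*kB*T = 2*1.381e-23*1309.2 = 3.616e-20
Step 2: Ratio = 3.616e-20 / 5.899e-26 = 6.13e+05
Step 3: v_p = sqrt(6.13e+05) = 782.9 m/s

782.9


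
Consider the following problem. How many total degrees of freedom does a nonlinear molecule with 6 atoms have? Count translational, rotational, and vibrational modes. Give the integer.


Step 1: Translational DOF = 3
Step 2: Rotational DOF (nonlinear) = 3
Step 3: Vibrational DOF = 3*6 - 6 = 12
Step 4: Total = 3 + 3 + 12 = 18

18


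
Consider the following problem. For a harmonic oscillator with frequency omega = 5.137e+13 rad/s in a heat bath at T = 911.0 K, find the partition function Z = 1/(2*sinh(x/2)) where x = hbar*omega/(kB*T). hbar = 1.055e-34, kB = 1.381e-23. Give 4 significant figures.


Step 1: Compute x = hbar*omega/(kB*T) = 1.055e-34*5.137e+13/(1.381e-23*911.0) = 0.4308
Step 2: x/2 = 0.2154
Step 3: sinh(x/2) = 0.2171
Step 4: Z = 1/(2*0.2171) = 2.304

2.304


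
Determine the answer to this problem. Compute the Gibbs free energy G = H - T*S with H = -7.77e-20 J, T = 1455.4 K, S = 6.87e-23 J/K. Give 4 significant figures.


Step 1: T*S = 1455.4 * 6.87e-23 = 9.999e-20 J
Step 2: G = H - T*S = -7.77e-20 - 9.999e-20
Step 3: G = -1.777e-19 J

-1.777e-19


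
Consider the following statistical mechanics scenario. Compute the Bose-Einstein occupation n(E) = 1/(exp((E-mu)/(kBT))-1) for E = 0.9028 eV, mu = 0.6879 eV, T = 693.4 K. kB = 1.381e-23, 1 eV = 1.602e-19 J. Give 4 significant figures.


Step 1: (E - mu) = 0.2149 eV
Step 2: x = (E-mu)*eV/(kB*T) = 0.2149*1.602e-19/(1.381e-23*693.4) = 3.595
Step 3: exp(x) = 36.42
Step 4: n = 1/(exp(x)-1) = 0.02823

0.02823


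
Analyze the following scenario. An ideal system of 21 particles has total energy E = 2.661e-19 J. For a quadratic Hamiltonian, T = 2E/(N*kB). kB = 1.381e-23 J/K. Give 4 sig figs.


Step 1: Numerator = 2*E = 2*2.661e-19 = 5.322e-19 J
Step 2: Denominator = N*kB = 21*1.381e-23 = 2.9e-22
Step 3: T = 5.322e-19 / 2.9e-22 = 1835 K

1835


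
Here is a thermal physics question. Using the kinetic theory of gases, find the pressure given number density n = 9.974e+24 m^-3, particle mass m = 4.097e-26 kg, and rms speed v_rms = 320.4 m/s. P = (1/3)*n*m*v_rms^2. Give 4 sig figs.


Step 1: v_rms^2 = 320.4^2 = 1.027e+05
Step 2: n*m = 9.974e+24*4.097e-26 = 0.4086
Step 3: P = (1/3)*0.4086*1.027e+05 = 1.398e+04 Pa

1.398e+04


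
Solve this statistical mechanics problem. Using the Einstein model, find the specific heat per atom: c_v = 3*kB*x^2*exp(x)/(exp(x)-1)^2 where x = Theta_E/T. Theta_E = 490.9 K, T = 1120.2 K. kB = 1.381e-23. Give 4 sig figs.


Step 1: x = Theta_E/T = 490.9/1120.2 = 0.4382
Step 2: x^2 = 0.192
Step 3: exp(x) = 1.55
Step 4: c_v = 3*1.381e-23*0.192*1.55/(1.55-1)^2 = 4.077e-23

4.077e-23


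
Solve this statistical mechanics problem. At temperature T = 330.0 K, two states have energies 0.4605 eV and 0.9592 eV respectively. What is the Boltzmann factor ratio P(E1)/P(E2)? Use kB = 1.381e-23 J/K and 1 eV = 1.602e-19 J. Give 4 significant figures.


Step 1: Compute energy difference dE = E1 - E2 = 0.4605 - 0.9592 = -0.4987 eV
Step 2: Convert to Joules: dE_J = -0.4987 * 1.602e-19 = -7.989e-20 J
Step 3: Compute exponent = -dE_J / (kB * T) = -(-7.989e-20) / (1.381e-23 * 330.0) = 17.53
Step 4: P(E1)/P(E2) = exp(17.53) = 4.106e+07

4.106e+07


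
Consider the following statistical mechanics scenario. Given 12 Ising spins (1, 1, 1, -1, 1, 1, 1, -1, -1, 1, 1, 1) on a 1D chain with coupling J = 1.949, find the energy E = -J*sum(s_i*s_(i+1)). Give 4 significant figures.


Step 1: Nearest-neighbor products: 1, 1, -1, -1, 1, 1, -1, 1, -1, 1, 1
Step 2: Sum of products = 3
Step 3: E = -1.949 * 3 = -5.847

-5.847


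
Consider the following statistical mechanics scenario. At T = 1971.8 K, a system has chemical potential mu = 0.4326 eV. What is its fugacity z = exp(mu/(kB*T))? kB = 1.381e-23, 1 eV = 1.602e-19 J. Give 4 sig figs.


Step 1: Convert mu to Joules: 0.4326*1.602e-19 = 6.93e-20 J
Step 2: kB*T = 1.381e-23*1971.8 = 2.723e-20 J
Step 3: mu/(kB*T) = 2.545
Step 4: z = exp(2.545) = 12.74

12.74


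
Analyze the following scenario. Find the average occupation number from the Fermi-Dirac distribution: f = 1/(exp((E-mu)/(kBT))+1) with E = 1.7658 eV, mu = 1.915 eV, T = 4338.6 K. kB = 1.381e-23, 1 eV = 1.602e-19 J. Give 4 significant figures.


Step 1: (E - mu) = 1.7658 - 1.915 = -0.1492 eV
Step 2: Convert: (E-mu)*eV = -2.39e-20 J
Step 3: x = (E-mu)*eV/(kB*T) = -0.3989
Step 4: f = 1/(exp(-0.3989)+1) = 0.5984

0.5984


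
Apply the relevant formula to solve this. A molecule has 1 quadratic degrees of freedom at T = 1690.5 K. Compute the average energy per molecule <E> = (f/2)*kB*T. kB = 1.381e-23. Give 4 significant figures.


Step 1: f/2 = 1/2 = 0.5
Step 2: kB*T = 1.381e-23 * 1690.5 = 2.335e-20
Step 3: <E> = 0.5 * 2.335e-20 = 1.167e-20 J

1.167e-20


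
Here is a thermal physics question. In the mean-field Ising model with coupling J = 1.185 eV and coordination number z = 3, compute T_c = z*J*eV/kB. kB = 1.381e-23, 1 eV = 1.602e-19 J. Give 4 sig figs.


Step 1: z*J = 3*1.185 = 3.555 eV
Step 2: Convert to Joules: 3.555*1.602e-19 = 5.695e-19 J
Step 3: T_c = 5.695e-19 / 1.381e-23 = 4.124e+04 K

4.124e+04


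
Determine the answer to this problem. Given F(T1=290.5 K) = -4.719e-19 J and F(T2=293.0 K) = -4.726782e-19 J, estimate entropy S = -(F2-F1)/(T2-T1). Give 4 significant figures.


Step 1: dF = F2 - F1 = -4.726782e-19 - (-4.719e-19) = -7.782e-22 J
Step 2: dT = T2 - T1 = 293.0 - 290.5 = 2.5 K
Step 3: S = -dF/dT = -(-7.782e-22)/2.5 = 3.113e-22 J/K

3.113e-22


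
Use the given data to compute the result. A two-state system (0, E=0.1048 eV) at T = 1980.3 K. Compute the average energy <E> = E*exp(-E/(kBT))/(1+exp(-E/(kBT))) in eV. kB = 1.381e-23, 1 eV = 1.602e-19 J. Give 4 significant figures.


Step 1: beta*E = 0.1048*1.602e-19/(1.381e-23*1980.3) = 0.6139
Step 2: exp(-beta*E) = 0.5412
Step 3: <E> = 0.1048*0.5412/(1+0.5412) = 0.0368 eV

0.0368


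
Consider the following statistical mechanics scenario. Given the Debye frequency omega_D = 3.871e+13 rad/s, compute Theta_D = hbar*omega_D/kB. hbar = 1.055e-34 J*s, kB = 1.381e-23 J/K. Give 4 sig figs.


Step 1: hbar*omega_D = 1.055e-34 * 3.871e+13 = 4.084e-21 J
Step 2: Theta_D = 4.084e-21 / 1.381e-23
Step 3: Theta_D = 295.7 K

295.7


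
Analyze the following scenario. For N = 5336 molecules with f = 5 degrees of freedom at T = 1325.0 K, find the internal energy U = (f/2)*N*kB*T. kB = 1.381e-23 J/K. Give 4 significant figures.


Step 1: f/2 = 5/2 = 2.5
Step 2: N*kB*T = 5336*1.381e-23*1325.0 = 9.764e-17
Step 3: U = 2.5 * 9.764e-17 = 2.441e-16 J

2.441e-16


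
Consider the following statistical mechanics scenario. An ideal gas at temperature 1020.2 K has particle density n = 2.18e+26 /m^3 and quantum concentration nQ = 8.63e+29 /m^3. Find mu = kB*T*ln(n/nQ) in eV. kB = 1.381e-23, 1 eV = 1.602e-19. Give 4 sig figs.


Step 1: n/nQ = 2.18e+26/8.63e+29 = 0.0002526
Step 2: ln(n/nQ) = -8.284
Step 3: mu = kB*T*ln(n/nQ) = 1.409e-20*-8.284 = -1.167e-19 J
Step 4: Convert to eV: -1.167e-19/1.602e-19 = -0.7285 eV

-0.7285


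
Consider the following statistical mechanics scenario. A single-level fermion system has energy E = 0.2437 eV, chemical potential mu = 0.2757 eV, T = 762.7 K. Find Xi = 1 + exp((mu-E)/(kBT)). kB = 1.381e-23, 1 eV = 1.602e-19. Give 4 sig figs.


Step 1: (mu - E) = 0.2757 - 0.2437 = 0.032 eV
Step 2: x = (mu-E)*eV/(kB*T) = 0.032*1.602e-19/(1.381e-23*762.7) = 0.4867
Step 3: exp(x) = 1.627
Step 4: Xi = 1 + 1.627 = 2.627

2.627


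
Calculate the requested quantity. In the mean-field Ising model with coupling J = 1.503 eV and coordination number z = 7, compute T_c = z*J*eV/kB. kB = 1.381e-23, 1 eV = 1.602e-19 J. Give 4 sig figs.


Step 1: z*J = 7*1.503 = 10.52 eV
Step 2: Convert to Joules: 10.52*1.602e-19 = 1.685e-18 J
Step 3: T_c = 1.685e-18 / 1.381e-23 = 1.22e+05 K

1.22e+05


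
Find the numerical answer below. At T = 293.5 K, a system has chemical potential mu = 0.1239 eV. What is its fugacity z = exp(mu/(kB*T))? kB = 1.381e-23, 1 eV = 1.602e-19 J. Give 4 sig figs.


Step 1: Convert mu to Joules: 0.1239*1.602e-19 = 1.985e-20 J
Step 2: kB*T = 1.381e-23*293.5 = 4.053e-21 J
Step 3: mu/(kB*T) = 4.897
Step 4: z = exp(4.897) = 133.9

133.9


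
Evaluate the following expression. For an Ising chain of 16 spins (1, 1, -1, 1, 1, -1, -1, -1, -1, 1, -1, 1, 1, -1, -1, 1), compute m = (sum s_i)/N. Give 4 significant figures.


Step 1: Count up spins (+1): 8, down spins (-1): 8
Step 2: Total magnetization M = 8 - 8 = 0
Step 3: m = M/N = 0/16 = 0

0


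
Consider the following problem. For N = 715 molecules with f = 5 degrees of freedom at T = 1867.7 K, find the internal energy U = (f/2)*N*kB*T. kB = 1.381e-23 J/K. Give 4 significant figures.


Step 1: f/2 = 5/2 = 2.5
Step 2: N*kB*T = 715*1.381e-23*1867.7 = 1.844e-17
Step 3: U = 2.5 * 1.844e-17 = 4.61e-17 J

4.61e-17


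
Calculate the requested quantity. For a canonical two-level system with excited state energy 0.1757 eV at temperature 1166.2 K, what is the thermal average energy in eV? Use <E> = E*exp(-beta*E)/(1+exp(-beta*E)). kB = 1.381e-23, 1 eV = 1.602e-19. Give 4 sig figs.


Step 1: beta*E = 0.1757*1.602e-19/(1.381e-23*1166.2) = 1.748
Step 2: exp(-beta*E) = 0.1742
Step 3: <E> = 0.1757*0.1742/(1+0.1742) = 0.02606 eV

0.02606


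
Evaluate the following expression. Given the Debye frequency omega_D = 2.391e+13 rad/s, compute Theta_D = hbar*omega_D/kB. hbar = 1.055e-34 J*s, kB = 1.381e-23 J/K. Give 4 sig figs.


Step 1: hbar*omega_D = 1.055e-34 * 2.391e+13 = 2.523e-21 J
Step 2: Theta_D = 2.523e-21 / 1.381e-23
Step 3: Theta_D = 182.7 K

182.7


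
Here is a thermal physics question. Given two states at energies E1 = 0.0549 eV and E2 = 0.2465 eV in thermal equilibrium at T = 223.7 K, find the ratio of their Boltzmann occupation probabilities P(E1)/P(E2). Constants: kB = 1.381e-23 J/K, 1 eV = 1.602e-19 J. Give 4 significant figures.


Step 1: Compute energy difference dE = E1 - E2 = 0.0549 - 0.2465 = -0.1916 eV
Step 2: Convert to Joules: dE_J = -0.1916 * 1.602e-19 = -3.069e-20 J
Step 3: Compute exponent = -dE_J / (kB * T) = -(-3.069e-20) / (1.381e-23 * 223.7) = 9.936
Step 4: P(E1)/P(E2) = exp(9.936) = 2.065e+04

2.065e+04


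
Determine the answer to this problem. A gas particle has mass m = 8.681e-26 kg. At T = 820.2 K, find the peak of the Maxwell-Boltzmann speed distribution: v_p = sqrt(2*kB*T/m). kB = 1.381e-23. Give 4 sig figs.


Step 1: Numerator = 2*kB*T = 2*1.381e-23*820.2 = 2.265e-20
Step 2: Ratio = 2.265e-20 / 8.681e-26 = 2.61e+05
Step 3: v_p = sqrt(2.61e+05) = 510.8 m/s

510.8


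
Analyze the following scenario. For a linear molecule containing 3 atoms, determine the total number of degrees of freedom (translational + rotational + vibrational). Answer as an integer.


Step 1: Translational DOF = 3
Step 2: Rotational DOF (linear) = 2
Step 3: Vibrational DOF = 3*3 - 5 = 4
Step 4: Total = 3 + 2 + 4 = 9

9


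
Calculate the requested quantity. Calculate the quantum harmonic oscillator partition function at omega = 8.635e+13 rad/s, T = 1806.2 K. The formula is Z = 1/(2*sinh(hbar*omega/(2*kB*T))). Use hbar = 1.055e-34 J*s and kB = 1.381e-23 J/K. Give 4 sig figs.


Step 1: Compute x = hbar*omega/(kB*T) = 1.055e-34*8.635e+13/(1.381e-23*1806.2) = 0.3652
Step 2: x/2 = 0.1826
Step 3: sinh(x/2) = 0.1836
Step 4: Z = 1/(2*0.1836) = 2.723

2.723


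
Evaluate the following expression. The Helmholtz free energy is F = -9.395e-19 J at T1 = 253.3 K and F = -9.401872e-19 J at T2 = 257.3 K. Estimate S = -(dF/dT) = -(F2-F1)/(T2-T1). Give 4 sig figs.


Step 1: dF = F2 - F1 = -9.401872e-19 - (-9.395e-19) = -6.872e-22 J
Step 2: dT = T2 - T1 = 257.3 - 253.3 = 4 K
Step 3: S = -dF/dT = -(-6.872e-22)/4 = 1.718e-22 J/K

1.718e-22
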